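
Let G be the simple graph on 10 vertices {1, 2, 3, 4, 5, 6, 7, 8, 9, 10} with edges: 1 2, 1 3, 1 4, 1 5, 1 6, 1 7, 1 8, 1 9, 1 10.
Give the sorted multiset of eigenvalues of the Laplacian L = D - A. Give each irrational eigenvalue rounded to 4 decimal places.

With the vertex order [1, 2, 3, 4, 5, 6, 7, 8, 9, 10], the degrees are [9, 1, 1, 1, 1, 1, 1, 1, 1, 1], giving D = diag(9, 1, 1, 1, 1, 1, 1, 1, 1, 1) and L = D - A. The multiplicity of 0 as a Laplacian eigenvalue equals the number of connected components. The eigenvalues sum to 18, which equals trace(L) = 2|E|. There is one zero in the spectrum, matching the 1 component.

[0, 1, 1, 1, 1, 1, 1, 1, 1, 10]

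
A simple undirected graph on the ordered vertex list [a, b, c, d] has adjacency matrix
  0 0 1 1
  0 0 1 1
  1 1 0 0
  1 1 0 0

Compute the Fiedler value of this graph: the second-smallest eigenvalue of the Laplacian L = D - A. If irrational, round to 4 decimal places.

2

Reading degrees in the order [a, b, c, d] gives [2, 2, 2, 2]; set D = diag(2, 2, 2, 2) and form L = D - A. Computing the eigenvalues of L and sorting gives [0, 2, 2, 4]. The Fiedler value lambda_2 = 2 is strictly positive, so the graph is connected. By the matrix-tree theorem the graph has (1/4) * product of the nonzero eigenvalues = 4 spanning trees.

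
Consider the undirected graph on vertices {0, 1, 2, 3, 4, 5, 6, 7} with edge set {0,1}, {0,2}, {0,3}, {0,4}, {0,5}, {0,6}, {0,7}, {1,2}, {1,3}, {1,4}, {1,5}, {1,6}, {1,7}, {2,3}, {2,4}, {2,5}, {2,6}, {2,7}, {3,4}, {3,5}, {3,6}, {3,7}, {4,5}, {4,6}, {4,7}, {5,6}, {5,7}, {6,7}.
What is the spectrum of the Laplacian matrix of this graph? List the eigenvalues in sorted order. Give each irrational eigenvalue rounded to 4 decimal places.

Each diagonal entry of L is the vertex degree and each off-diagonal entry is -1 where an edge is present, 0 otherwise; in the order [0, 1, 2, 3, 4, 5, 6, 7] the diagonal is [7, 7, 7, 7, 7, 7, 7, 7]. The multiplicity of 0 as a Laplacian eigenvalue equals the number of connected components. The single zero eigenvalue shows the graph is connected.

[0, 8, 8, 8, 8, 8, 8, 8]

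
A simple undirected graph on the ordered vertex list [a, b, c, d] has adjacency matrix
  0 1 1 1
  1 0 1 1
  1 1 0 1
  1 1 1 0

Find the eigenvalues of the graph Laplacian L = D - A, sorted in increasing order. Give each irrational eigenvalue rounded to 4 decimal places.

[0, 4, 4, 4]

Each diagonal entry of L is the vertex degree and each off-diagonal entry is -1 where an edge is present, 0 otherwise; in the order [a, b, c, d] the diagonal is [3, 3, 3, 3]. Since every row of L sums to 0, the all-ones vector is in the kernel and 0 is an eigenvalue. The single zero eigenvalue shows the graph is connected.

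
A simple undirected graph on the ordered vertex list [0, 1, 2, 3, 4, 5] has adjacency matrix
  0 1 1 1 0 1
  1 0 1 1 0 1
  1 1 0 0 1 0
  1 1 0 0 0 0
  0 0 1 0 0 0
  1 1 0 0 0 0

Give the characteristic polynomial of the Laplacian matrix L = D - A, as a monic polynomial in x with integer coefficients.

Reading degrees in the order [0, 1, 2, 3, 4, 5] gives [4, 4, 3, 2, 1, 2]; set D = diag(4, 4, 3, 2, 1, 2) and form L = D - A. L has integer entries, so p(x) = det(xI - L) has integer coefficients. Expanding the determinant yields x^6 - 16x^5 + 95x^4 - 256x^3 + 304x^2 - 120x. The coefficient of x^5 equals -trace(L) = -16, matching the sum of degrees. The eigenvalues sum to 16, which equals trace(L) = 2|E|.

x^6 - 16x^5 + 95x^4 - 256x^3 + 304x^2 - 120x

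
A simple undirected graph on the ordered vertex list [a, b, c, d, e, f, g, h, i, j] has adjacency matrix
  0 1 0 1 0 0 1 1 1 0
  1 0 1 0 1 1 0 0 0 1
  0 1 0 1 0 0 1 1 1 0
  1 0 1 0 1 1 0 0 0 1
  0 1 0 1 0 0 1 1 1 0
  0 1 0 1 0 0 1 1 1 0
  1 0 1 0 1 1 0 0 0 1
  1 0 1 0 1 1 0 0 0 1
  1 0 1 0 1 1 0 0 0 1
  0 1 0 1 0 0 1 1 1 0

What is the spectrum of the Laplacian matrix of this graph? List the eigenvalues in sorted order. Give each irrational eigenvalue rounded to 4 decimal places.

Reading degrees in the order [a, b, c, d, e, f, g, h, i, j] gives [5, 5, 5, 5, 5, 5, 5, 5, 5, 5]; set D = diag(5, 5, 5, 5, 5, 5, 5, 5, 5, 5) and form L = D - A. Diagonalising L (or applying a numerical eigensolver to the 10x10 matrix) gives the spectrum above. The single zero eigenvalue shows the graph is connected.

[0, 5, 5, 5, 5, 5, 5, 5, 5, 10]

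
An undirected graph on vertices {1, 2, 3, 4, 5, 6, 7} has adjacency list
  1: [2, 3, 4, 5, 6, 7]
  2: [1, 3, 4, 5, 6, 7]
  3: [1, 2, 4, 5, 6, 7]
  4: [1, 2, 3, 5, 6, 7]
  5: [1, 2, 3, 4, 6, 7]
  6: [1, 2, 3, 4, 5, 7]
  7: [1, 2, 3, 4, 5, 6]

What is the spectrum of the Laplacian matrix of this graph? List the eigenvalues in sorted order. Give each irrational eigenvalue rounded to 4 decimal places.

Reading degrees in the order [1, 2, 3, 4, 5, 6, 7] gives [6, 6, 6, 6, 6, 6, 6]; set D = diag(6, 6, 6, 6, 6, 6, 6) and form L = D - A. The multiplicity of 0 as a Laplacian eigenvalue equals the number of connected components.

[0, 7, 7, 7, 7, 7, 7]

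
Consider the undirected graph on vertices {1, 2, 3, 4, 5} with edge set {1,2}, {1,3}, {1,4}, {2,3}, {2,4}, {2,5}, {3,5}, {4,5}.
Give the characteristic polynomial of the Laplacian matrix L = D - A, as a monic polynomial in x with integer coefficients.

Reading degrees in the order [1, 2, 3, 4, 5] gives [3, 4, 3, 3, 3]; set D = diag(3, 4, 3, 3, 3) and form L = D - A. L has integer entries, so p(x) = det(xI - L) has integer coefficients. Expanding the determinant yields x^5 - 16x^4 + 94x^3 - 240x^2 + 225x. The coefficient of x^4 equals -trace(L) = -16, matching the sum of degrees. The eigenvalues sum to 16, which equals trace(L) = 2|E|.

x^5 - 16x^4 + 94x^3 - 240x^2 + 225x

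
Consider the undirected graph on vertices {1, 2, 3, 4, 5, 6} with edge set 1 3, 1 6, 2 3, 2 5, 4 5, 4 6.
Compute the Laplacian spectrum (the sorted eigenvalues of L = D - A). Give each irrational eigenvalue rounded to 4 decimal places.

[0, 1, 1, 3, 3, 4]

Reading degrees in the order [1, 2, 3, 4, 5, 6] gives [2, 2, 2, 2, 2, 2]; set D = diag(2, 2, 2, 2, 2, 2) and form L = D - A. The multiplicity of 0 as a Laplacian eigenvalue equals the number of connected components. The eigenvalues sum to 12, which equals trace(L) = 2|E|. There is one zero in the spectrum, matching the 1 component.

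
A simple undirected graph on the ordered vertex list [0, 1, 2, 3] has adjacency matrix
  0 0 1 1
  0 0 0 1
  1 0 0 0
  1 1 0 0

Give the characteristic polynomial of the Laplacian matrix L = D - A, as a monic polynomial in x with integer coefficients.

With the vertex order [0, 1, 2, 3], the degrees are [2, 1, 1, 2], giving D = diag(2, 1, 1, 2) and L = D - A. L has integer entries, so p(x) = det(xI - L) has integer coefficients. Expanding the determinant yields x^4 - 6x^3 + 10x^2 - 4x. Since p(0) = det(-L) = 0, x divides p(x). By the matrix-tree theorem the graph has (1/4) * product of the nonzero eigenvalues = 1 spanning tree. The largest eigenvalue, 3.4142, is at most the vertex count 4.

x^4 - 6x^3 + 10x^2 - 4x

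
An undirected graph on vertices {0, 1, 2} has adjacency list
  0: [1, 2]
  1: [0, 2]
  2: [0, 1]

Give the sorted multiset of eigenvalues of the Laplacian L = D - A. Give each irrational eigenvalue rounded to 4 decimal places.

[0, 3, 3]

With the vertex order [0, 1, 2], the degrees are [2, 2, 2], giving D = diag(2, 2, 2) and L = D - A. L is symmetric positive semidefinite, so every eigenvalue is real and nonnegative.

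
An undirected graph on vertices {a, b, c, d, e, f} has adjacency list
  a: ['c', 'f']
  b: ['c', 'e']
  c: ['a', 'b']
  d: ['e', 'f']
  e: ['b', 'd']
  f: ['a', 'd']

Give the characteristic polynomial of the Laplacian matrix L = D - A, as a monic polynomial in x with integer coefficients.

x^6 - 12x^5 + 54x^4 - 112x^3 + 105x^2 - 36x

With the vertex order [a, b, c, d, e, f], the degrees are [2, 2, 2, 2, 2, 2], giving D = diag(2, 2, 2, 2, 2, 2) and L = D - A. The eigenvalues of L are [0, 1, 1, 3, 3, 4]; the characteristic polynomial is the product of (x - lambda_i), which multiplies out to x^6 - 12x^5 + 54x^4 - 112x^3 + 105x^2 - 36x. The coefficient of x^5 equals -trace(L) = -12, matching the sum of degrees. The eigenvalues sum to 12, which equals trace(L) = 2|E|.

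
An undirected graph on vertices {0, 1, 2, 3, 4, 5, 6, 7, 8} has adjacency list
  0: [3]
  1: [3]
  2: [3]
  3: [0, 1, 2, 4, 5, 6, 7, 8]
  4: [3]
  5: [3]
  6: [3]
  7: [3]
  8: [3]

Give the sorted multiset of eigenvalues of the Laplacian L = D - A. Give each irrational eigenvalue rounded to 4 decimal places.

[0, 1, 1, 1, 1, 1, 1, 1, 9]

Each diagonal entry of L is the vertex degree and each off-diagonal entry is -1 where an edge is present, 0 otherwise; in the order [0, 1, 2, 3, 4, 5, 6, 7, 8] the diagonal is [1, 1, 1, 8, 1, 1, 1, 1, 1]. The multiplicity of 0 as a Laplacian eigenvalue equals the number of connected components. The single zero eigenvalue shows the graph is connected.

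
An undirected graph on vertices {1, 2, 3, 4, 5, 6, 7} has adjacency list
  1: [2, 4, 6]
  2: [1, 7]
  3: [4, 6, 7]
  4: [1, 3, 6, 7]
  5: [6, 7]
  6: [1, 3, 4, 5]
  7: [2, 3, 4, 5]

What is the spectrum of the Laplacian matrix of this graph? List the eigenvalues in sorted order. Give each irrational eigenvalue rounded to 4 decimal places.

With the vertex order [1, 2, 3, 4, 5, 6, 7], the degrees are [3, 2, 3, 4, 2, 4, 4], giving D = diag(3, 2, 3, 4, 2, 4, 4) and L = D - A. L is symmetric positive semidefinite, so every eigenvalue is real and nonnegative. The single zero eigenvalue shows the graph is connected. By the matrix-tree theorem the graph has (1/7) * product of the nonzero eigenvalues = 181 spanning trees.

[0, 1.5858, 2.0979, 2.8244, 4.4142, 5.1756, 5.9021]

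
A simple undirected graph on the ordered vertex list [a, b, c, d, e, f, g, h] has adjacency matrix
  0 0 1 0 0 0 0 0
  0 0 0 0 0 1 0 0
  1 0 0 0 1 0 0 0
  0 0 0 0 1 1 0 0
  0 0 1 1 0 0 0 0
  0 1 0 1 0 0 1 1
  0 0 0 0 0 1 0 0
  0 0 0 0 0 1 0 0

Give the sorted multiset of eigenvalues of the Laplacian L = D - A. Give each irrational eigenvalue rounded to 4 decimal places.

Reading degrees in the order [a, b, c, d, e, f, g, h] gives [1, 1, 2, 2, 2, 4, 1, 1]; set D = diag(1, 1, 2, 2, 2, 4, 1, 1) and form L = D - A. Diagonalising L (or applying a numerical eigensolver to the 8x8 matrix) gives the spectrum above.

[0, 0.2023, 1, 1, 1, 2.2472, 3.4527, 5.0979]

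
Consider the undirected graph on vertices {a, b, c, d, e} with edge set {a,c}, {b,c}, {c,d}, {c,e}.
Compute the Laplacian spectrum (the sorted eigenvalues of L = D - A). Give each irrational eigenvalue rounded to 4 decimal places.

Each diagonal entry of L is the vertex degree and each off-diagonal entry is -1 where an edge is present, 0 otherwise; in the order [a, b, c, d, e] the diagonal is [1, 1, 4, 1, 1]. The multiplicity of 0 as a Laplacian eigenvalue equals the number of connected components. The single zero eigenvalue shows the graph is connected. The eigenvalues sum to 8, which equals trace(L) = 2|E|.

[0, 1, 1, 1, 5]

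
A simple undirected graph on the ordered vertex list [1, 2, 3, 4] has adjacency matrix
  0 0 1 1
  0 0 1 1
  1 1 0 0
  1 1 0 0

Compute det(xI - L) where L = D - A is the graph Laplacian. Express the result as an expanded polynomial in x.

Reading degrees in the order [1, 2, 3, 4] gives [2, 2, 2, 2]; set D = diag(2, 2, 2, 2) and form L = D - A. L has integer entries, so p(x) = det(xI - L) has integer coefficients. Expanding the determinant yields x^4 - 8x^3 + 20x^2 - 16x. Since p(0) = det(-L) = 0, x divides p(x).

x^4 - 8x^3 + 20x^2 - 16x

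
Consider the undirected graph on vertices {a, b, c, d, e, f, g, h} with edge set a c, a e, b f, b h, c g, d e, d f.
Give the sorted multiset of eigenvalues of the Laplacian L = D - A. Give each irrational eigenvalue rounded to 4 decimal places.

[0, 0.1522, 0.5858, 1.2346, 2, 2.7654, 3.4142, 3.8478]

Reading degrees in the order [a, b, c, d, e, f, g, h] gives [2, 2, 2, 2, 2, 2, 1, 1]; set D = diag(2, 2, 2, 2, 2, 2, 1, 1) and form L = D - A. The multiplicity of 0 as a Laplacian eigenvalue equals the number of connected components. The single zero eigenvalue shows the graph is connected. The largest eigenvalue, 3.8478, is at most the vertex count 8. By the matrix-tree theorem the graph has (1/8) * product of the nonzero eigenvalues = 1 spanning tree.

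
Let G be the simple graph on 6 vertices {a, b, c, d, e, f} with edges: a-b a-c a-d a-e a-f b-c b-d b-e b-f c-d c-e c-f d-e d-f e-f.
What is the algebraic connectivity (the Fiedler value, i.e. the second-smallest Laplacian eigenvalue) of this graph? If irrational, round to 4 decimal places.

Each diagonal entry of L is the vertex degree and each off-diagonal entry is -1 where an edge is present, 0 otherwise; in the order [a, b, c, d, e, f] the diagonal is [5, 5, 5, 5, 5, 5]. Computing the eigenvalues of L and sorting gives [0, 6, 6, 6, 6, 6]. The Fiedler value lambda_2 = 6 is strictly positive, so the graph is connected.

6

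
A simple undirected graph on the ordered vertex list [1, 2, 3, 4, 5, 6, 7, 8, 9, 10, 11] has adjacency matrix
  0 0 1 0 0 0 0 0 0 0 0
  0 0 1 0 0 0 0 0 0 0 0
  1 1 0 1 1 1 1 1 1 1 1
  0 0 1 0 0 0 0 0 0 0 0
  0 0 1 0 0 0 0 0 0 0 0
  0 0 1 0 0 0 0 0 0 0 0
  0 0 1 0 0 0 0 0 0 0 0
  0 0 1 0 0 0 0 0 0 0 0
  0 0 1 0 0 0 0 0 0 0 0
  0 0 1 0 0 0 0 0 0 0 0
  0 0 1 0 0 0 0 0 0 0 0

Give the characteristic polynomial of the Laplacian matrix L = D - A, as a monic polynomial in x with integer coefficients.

x^11 - 20x^10 + 135x^9 - 480x^8 + 1050x^7 - 1512x^6 + 1470x^5 - 960x^4 + 405x^3 - 100x^2 + 11x

Each diagonal entry of L is the vertex degree and each off-diagonal entry is -1 where an edge is present, 0 otherwise; in the order [1, 2, 3, 4, 5, 6, 7, 8, 9, 10, 11] the diagonal is [1, 1, 10, 1, 1, 1, 1, 1, 1, 1, 1]. L has integer entries, so p(x) = det(xI - L) has integer coefficients. Expanding the determinant yields x^11 - 20x^10 + 135x^9 - 480x^8 + 1050x^7 - 1512x^6 + 1470x^5 - 960x^4 + 405x^3 - 100x^2 + 11x. The constant term is 0 because L is singular (the all-ones vector lies in its kernel).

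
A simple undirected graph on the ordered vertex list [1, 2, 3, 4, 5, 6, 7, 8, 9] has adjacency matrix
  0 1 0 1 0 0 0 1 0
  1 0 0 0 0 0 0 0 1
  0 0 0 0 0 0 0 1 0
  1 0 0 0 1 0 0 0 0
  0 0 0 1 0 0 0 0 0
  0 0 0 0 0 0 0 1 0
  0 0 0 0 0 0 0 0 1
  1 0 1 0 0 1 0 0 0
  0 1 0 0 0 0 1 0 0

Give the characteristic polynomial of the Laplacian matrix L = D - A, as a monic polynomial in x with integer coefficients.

Reading degrees in the order [1, 2, 3, 4, 5, 6, 7, 8, 9] gives [3, 2, 1, 2, 1, 1, 1, 3, 2]; set D = diag(3, 2, 1, 2, 1, 1, 1, 3, 2) and form L = D - A. Computing det(xI - L) by cofactor expansion (or equivalently via sum-over-permutations) gives x^9 - 16x^8 + 103x^7 - 344x^6 + 641x^5 - 668x^4 + 370x^3 - 96x^2 + 9x. Since p(0) = det(-L) = 0, x divides p(x). The eigenvalues sum to 16, which equals trace(L) = 2|E|.

x^9 - 16x^8 + 103x^7 - 344x^6 + 641x^5 - 668x^4 + 370x^3 - 96x^2 + 9x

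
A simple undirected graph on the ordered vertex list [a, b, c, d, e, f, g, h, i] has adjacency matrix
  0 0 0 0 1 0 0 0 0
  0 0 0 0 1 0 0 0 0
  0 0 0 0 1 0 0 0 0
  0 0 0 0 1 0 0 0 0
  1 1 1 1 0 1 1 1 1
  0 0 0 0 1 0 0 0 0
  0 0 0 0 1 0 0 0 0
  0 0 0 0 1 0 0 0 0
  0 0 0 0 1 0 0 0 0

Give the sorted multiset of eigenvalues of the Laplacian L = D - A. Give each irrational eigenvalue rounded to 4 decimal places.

With the vertex order [a, b, c, d, e, f, g, h, i], the degrees are [1, 1, 1, 1, 8, 1, 1, 1, 1], giving D = diag(1, 1, 1, 1, 8, 1, 1, 1, 1) and L = D - A. L is symmetric positive semidefinite, so every eigenvalue is real and nonnegative. By the matrix-tree theorem the graph has (1/9) * product of the nonzero eigenvalues = 1 spanning tree.

[0, 1, 1, 1, 1, 1, 1, 1, 9]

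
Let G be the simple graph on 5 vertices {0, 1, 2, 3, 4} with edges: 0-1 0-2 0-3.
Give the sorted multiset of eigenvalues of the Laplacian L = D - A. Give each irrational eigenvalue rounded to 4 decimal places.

With the vertex order [0, 1, 2, 3, 4], the degrees are [3, 1, 1, 1, 0], giving D = diag(3, 1, 1, 1, 0) and L = D - A. L is symmetric positive semidefinite, so every eigenvalue is real and nonnegative. The 2 zero eigenvalues correspond to the 2 connected components. There are 2 zeros in the spectrum, matching the 2 components. The eigenvalues sum to 6, which equals trace(L) = 2|E|.

[0, 0, 1, 1, 4]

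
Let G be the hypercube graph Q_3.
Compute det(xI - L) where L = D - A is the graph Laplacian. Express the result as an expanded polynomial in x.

x^8 - 24x^7 + 240x^6 - 1296x^5 + 4080x^4 - 7488x^3 + 7424x^2 - 3072x

The graph has 8 vertices and degree multiset [3, 3, 3, 3, 3, 3, 3, 3]; D is the diagonal matrix of degrees and L = D - A. L has integer entries, so p(x) = det(xI - L) has integer coefficients. Expanding the determinant yields x^8 - 24x^7 + 240x^6 - 1296x^5 + 4080x^4 - 7488x^3 + 7424x^2 - 3072x. The coefficient of x^7 equals -trace(L) = -24, matching the sum of degrees.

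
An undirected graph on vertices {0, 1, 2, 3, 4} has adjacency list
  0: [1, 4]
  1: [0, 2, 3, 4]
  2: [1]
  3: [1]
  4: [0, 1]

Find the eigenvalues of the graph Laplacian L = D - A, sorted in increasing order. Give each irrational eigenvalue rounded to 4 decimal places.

Each diagonal entry of L is the vertex degree and each off-diagonal entry is -1 where an edge is present, 0 otherwise; in the order [0, 1, 2, 3, 4] the diagonal is [2, 4, 1, 1, 2]. L is symmetric positive semidefinite, so every eigenvalue is real and nonnegative. The single zero eigenvalue shows the graph is connected. The eigenvalues sum to 10, which equals trace(L) = 2|E|.

[0, 1, 1, 3, 5]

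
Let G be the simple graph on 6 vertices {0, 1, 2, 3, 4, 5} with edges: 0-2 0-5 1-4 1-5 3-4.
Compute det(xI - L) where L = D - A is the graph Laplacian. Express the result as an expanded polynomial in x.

x^6 - 10x^5 + 36x^4 - 56x^3 + 35x^2 - 6x

Each diagonal entry of L is the vertex degree and each off-diagonal entry is -1 where an edge is present, 0 otherwise; in the order [0, 1, 2, 3, 4, 5] the diagonal is [2, 2, 1, 1, 2, 2]. Computing det(xI - L) by cofactor expansion (or equivalently via sum-over-permutations) gives x^6 - 10x^5 + 36x^4 - 56x^3 + 35x^2 - 6x. The constant term is 0 because L is singular (the all-ones vector lies in its kernel). The largest eigenvalue, 3.7321, is at most the vertex count 6.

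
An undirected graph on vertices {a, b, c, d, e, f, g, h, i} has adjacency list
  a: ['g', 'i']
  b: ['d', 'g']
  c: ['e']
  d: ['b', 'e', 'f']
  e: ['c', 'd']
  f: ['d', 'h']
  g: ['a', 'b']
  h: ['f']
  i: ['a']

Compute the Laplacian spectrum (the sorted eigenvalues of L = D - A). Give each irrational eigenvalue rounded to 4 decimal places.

With the vertex order [a, b, c, d, e, f, g, h, i], the degrees are [2, 2, 1, 3, 2, 2, 2, 1, 1], giving D = diag(2, 2, 1, 3, 2, 2, 2, 1, 1) and L = D - A. Diagonalising L (or applying a numerical eigensolver to the 9x9 matrix) gives the spectrum above. The single zero eigenvalue shows the graph is connected. The largest eigenvalue, 4.4442, is at most the vertex count 9. By the matrix-tree theorem the graph has (1/9) * product of the nonzero eigenvalues = 1 spanning tree.

[0, 0.1708, 0.3820, 0.8503, 1.6761, 2.4165, 2.6180, 3.4421, 4.4442]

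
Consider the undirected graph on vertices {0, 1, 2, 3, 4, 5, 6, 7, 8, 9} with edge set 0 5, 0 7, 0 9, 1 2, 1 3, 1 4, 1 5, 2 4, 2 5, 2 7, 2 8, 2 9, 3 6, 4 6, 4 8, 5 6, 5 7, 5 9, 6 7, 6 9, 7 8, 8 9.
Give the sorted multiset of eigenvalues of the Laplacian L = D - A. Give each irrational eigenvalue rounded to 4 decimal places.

Each diagonal entry of L is the vertex degree and each off-diagonal entry is -1 where an edge is present, 0 otherwise; in the order [0, 1, 2, 3, 4, 5, 6, 7, 8, 9] the diagonal is [3, 4, 6, 2, 4, 6, 5, 5, 4, 5]. L is symmetric positive semidefinite, so every eigenvalue is real and nonnegative. By the matrix-tree theorem the graph has (1/10) * product of the nonzero eigenvalues = 61035 spanning trees. The largest eigenvalue, 7.9850, is at most the vertex count 10.

[0, 1.5745, 2.5213, 3.7599, 4.4903, 4.6738, 5, 6.5933, 7.4019, 7.9850]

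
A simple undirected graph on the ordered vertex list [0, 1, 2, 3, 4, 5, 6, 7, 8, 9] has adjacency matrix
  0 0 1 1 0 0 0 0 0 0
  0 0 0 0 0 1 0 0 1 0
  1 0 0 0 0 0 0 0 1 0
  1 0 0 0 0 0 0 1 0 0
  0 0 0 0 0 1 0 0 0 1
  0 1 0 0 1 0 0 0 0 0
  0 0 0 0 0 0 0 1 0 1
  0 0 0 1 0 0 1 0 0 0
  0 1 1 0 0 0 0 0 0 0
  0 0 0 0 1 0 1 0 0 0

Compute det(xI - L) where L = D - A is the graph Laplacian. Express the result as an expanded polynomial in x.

Reading degrees in the order [0, 1, 2, 3, 4, 5, 6, 7, 8, 9] gives [2, 2, 2, 2, 2, 2, 2, 2, 2, 2]; set D = diag(2, 2, 2, 2, 2, 2, 2, 2, 2, 2) and form L = D - A. Computing det(xI - L) by cofactor expansion (or equivalently via sum-over-permutations) gives x^10 - 20x^9 + 170x^8 - 800x^7 + 2275x^6 - 4004x^5 + 4290x^4 - 2640x^3 + 825x^2 - 100x. The coefficient of x^9 equals -trace(L) = -20, matching the sum of degrees. The eigenvalues sum to 20, which equals trace(L) = 2|E|.

x^10 - 20x^9 + 170x^8 - 800x^7 + 2275x^6 - 4004x^5 + 4290x^4 - 2640x^3 + 825x^2 - 100x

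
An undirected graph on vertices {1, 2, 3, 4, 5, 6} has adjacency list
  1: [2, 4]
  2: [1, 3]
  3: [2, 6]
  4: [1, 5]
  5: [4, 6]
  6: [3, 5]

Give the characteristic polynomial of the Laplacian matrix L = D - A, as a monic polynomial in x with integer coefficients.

Reading degrees in the order [1, 2, 3, 4, 5, 6] gives [2, 2, 2, 2, 2, 2]; set D = diag(2, 2, 2, 2, 2, 2) and form L = D - A. The eigenvalues of L are [0, 1, 1, 3, 3, 4]; the characteristic polynomial is the product of (x - lambda_i), which multiplies out to x^6 - 12x^5 + 54x^4 - 112x^3 + 105x^2 - 36x. The coefficient of x^5 equals -trace(L) = -12, matching the sum of degrees. By the matrix-tree theorem the graph has (1/6) * product of the nonzero eigenvalues = 6 spanning trees. There is one zero in the spectrum, matching the 1 component.

x^6 - 12x^5 + 54x^4 - 112x^3 + 105x^2 - 36x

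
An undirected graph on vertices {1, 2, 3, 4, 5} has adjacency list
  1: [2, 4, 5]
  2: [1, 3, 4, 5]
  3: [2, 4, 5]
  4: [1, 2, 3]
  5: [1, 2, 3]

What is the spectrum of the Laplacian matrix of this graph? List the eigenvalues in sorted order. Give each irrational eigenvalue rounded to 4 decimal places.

[0, 3, 3, 5, 5]

Reading degrees in the order [1, 2, 3, 4, 5] gives [3, 4, 3, 3, 3]; set D = diag(3, 4, 3, 3, 3) and form L = D - A. The multiplicity of 0 as a Laplacian eigenvalue equals the number of connected components. There is one zero in the spectrum, matching the 1 component.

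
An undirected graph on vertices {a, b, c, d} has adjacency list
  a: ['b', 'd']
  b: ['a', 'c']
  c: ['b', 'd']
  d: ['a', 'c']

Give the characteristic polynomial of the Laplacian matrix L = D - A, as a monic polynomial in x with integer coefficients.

Reading degrees in the order [a, b, c, d] gives [2, 2, 2, 2]; set D = diag(2, 2, 2, 2) and form L = D - A. L has integer entries, so p(x) = det(xI - L) has integer coefficients. Expanding the determinant yields x^4 - 8x^3 + 20x^2 - 16x. Since p(0) = det(-L) = 0, x divides p(x). The largest eigenvalue, 4, is at most the vertex count 4. The eigenvalues sum to 8, which equals trace(L) = 2|E|.

x^4 - 8x^3 + 20x^2 - 16x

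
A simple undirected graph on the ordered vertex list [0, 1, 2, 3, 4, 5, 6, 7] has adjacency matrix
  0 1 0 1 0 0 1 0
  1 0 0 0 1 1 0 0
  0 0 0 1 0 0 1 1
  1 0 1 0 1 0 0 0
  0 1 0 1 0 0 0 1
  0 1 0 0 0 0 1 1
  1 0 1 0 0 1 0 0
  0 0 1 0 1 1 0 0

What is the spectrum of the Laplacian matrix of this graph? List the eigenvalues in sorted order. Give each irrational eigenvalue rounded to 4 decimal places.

[0, 2, 2, 2, 4, 4, 4, 6]

With the vertex order [0, 1, 2, 3, 4, 5, 6, 7], the degrees are [3, 3, 3, 3, 3, 3, 3, 3], giving D = diag(3, 3, 3, 3, 3, 3, 3, 3) and L = D - A. Since every row of L sums to 0, the all-ones vector is in the kernel and 0 is an eigenvalue. The single zero eigenvalue shows the graph is connected. The eigenvalues sum to 24, which equals trace(L) = 2|E|.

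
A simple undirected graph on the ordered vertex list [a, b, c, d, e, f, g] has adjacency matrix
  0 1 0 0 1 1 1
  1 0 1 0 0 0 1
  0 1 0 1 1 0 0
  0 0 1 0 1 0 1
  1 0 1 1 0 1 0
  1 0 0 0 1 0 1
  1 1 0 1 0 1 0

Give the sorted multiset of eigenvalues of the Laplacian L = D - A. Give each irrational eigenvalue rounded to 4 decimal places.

With the vertex order [a, b, c, d, e, f, g], the degrees are [4, 3, 3, 3, 4, 3, 4], giving D = diag(4, 3, 3, 3, 4, 3, 4) and L = D - A. Diagonalising L (or applying a numerical eigensolver to the 7x7 matrix) gives the spectrum above. The eigenvalues sum to 24, which equals trace(L) = 2|E|.

[0, 2.0681, 2.5858, 3.4824, 4.5176, 5.4142, 5.9319]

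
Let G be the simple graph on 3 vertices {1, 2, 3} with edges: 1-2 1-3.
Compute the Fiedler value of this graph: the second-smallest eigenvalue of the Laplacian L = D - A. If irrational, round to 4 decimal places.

1

Each diagonal entry of L is the vertex degree and each off-diagonal entry is -1 where an edge is present, 0 otherwise; in the order [1, 2, 3] the diagonal is [2, 1, 1]. The sorted Laplacian eigenvalues are [0, 1, 3]; the algebraic connectivity is the second entry, 1. There is one zero in the spectrum, matching the 1 component.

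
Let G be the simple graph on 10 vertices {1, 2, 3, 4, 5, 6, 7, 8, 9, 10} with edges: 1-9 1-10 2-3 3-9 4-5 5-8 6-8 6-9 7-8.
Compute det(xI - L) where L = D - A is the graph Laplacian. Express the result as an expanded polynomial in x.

With the vertex order [1, 2, 3, 4, 5, 6, 7, 8, 9, 10], the degrees are [2, 1, 2, 1, 2, 2, 1, 3, 3, 1], giving D = diag(2, 1, 2, 1, 2, 2, 1, 3, 3, 1) and L = D - A. Computing det(xI - L) by cofactor expansion (or equivalently via sum-over-permutations) gives x^10 - 18x^9 + 134x^8 - 536x^7 + 1253x^6 - 1744x^5 + 1412x^4 - 624x^3 + 133x^2 - 10x. Since p(0) = det(-L) = 0, x divides p(x). There is one zero in the spectrum, matching the 1 component.

x^10 - 18x^9 + 134x^8 - 536x^7 + 1253x^6 - 1744x^5 + 1412x^4 - 624x^3 + 133x^2 - 10x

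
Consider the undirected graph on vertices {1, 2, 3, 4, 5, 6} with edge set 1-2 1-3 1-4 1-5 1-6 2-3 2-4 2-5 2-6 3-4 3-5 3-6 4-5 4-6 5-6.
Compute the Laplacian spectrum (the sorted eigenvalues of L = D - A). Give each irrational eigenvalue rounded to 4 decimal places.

[0, 6, 6, 6, 6, 6]

Each diagonal entry of L is the vertex degree and each off-diagonal entry is -1 where an edge is present, 0 otherwise; in the order [1, 2, 3, 4, 5, 6] the diagonal is [5, 5, 5, 5, 5, 5]. The multiplicity of 0 as a Laplacian eigenvalue equals the number of connected components.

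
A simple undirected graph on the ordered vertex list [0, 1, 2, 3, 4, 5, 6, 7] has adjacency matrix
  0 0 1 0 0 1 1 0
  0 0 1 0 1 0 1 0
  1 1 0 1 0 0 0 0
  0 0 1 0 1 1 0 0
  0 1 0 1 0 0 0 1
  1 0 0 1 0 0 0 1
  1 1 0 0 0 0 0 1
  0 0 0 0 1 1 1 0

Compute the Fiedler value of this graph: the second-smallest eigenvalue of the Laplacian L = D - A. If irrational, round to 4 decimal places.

Each diagonal entry of L is the vertex degree and each off-diagonal entry is -1 where an edge is present, 0 otherwise; in the order [0, 1, 2, 3, 4, 5, 6, 7] the diagonal is [3, 3, 3, 3, 3, 3, 3, 3]. The sorted Laplacian eigenvalues are [0, 2, 2, 2, 4, 4, 4, 6]; the algebraic connectivity is the second entry, 2.

2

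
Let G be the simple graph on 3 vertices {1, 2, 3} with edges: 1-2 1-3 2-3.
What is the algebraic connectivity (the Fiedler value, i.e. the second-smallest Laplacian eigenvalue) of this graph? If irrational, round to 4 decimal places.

With the vertex order [1, 2, 3], the degrees are [2, 2, 2], giving D = diag(2, 2, 2) and L = D - A. The sorted Laplacian eigenvalues are [0, 3, 3]; the algebraic connectivity is the second entry, 3.

3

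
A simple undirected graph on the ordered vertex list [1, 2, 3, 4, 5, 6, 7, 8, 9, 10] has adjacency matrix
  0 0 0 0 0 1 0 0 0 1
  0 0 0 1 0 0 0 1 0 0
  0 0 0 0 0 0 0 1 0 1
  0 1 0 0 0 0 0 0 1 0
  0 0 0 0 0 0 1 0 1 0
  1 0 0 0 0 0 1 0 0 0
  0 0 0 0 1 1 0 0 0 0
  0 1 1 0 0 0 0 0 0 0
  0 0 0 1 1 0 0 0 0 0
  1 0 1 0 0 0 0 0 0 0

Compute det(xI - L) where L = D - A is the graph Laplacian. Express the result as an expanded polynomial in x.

Reading degrees in the order [1, 2, 3, 4, 5, 6, 7, 8, 9, 10] gives [2, 2, 2, 2, 2, 2, 2, 2, 2, 2]; set D = diag(2, 2, 2, 2, 2, 2, 2, 2, 2, 2) and form L = D - A. Computing det(xI - L) by cofactor expansion (or equivalently via sum-over-permutations) gives x^10 - 20x^9 + 170x^8 - 800x^7 + 2275x^6 - 4004x^5 + 4290x^4 - 2640x^3 + 825x^2 - 100x. Since p(0) = det(-L) = 0, x divides p(x).

x^10 - 20x^9 + 170x^8 - 800x^7 + 2275x^6 - 4004x^5 + 4290x^4 - 2640x^3 + 825x^2 - 100x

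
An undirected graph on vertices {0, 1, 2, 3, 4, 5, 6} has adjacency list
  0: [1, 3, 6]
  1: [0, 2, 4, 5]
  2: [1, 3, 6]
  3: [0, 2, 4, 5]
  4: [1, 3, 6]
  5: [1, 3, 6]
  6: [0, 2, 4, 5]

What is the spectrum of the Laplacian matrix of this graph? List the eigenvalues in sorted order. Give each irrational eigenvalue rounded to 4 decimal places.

[0, 3, 3, 3, 4, 4, 7]

With the vertex order [0, 1, 2, 3, 4, 5, 6], the degrees are [3, 4, 3, 4, 3, 3, 4], giving D = diag(3, 4, 3, 4, 3, 3, 4) and L = D - A. Diagonalising L (or applying a numerical eigensolver to the 7x7 matrix) gives the spectrum above. There is one zero in the spectrum, matching the 1 component.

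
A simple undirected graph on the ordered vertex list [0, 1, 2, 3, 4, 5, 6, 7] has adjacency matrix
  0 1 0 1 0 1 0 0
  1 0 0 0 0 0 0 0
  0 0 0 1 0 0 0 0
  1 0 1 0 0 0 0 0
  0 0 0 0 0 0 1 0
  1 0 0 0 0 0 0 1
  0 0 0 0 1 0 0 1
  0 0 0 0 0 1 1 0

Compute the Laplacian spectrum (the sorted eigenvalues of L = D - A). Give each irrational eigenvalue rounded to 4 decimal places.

[0, 0.1864, 0.5858, 1, 2, 2.4707, 3.4142, 4.3429]

Reading degrees in the order [0, 1, 2, 3, 4, 5, 6, 7] gives [3, 1, 1, 2, 1, 2, 2, 2]; set D = diag(3, 1, 1, 2, 1, 2, 2, 2) and form L = D - A. L is symmetric positive semidefinite, so every eigenvalue is real and nonnegative. The eigenvalues sum to 14, which equals trace(L) = 2|E|.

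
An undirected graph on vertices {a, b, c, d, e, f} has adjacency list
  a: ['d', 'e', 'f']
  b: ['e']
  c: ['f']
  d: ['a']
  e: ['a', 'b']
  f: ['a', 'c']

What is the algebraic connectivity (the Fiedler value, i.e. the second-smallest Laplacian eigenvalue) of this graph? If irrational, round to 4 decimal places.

0.3820

Reading degrees in the order [a, b, c, d, e, f] gives [3, 1, 1, 1, 2, 2]; set D = diag(3, 1, 1, 1, 2, 2) and form L = D - A. The smallest Laplacian eigenvalue is always 0. The next one, lambda_2 = 0.3820, measures how hard the graph is to disconnect: larger values mean better connectivity. The largest eigenvalue, 4.3028, is at most the vertex count 6.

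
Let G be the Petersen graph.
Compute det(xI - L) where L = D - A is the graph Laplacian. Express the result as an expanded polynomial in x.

x^10 - 30x^9 + 390x^8 - 2880x^7 + 13305x^6 - 39882x^5 + 77640x^4 - 94800x^3 + 66000x^2 - 20000x

The graph has 10 vertices and degree multiset [3, 3, 3, 3, 3, 3, 3, 3, 3, 3]; D is the diagonal matrix of degrees and L = D - A. Computing det(xI - L) by cofactor expansion (or equivalently via sum-over-permutations) gives x^10 - 30x^9 + 390x^8 - 2880x^7 + 13305x^6 - 39882x^5 + 77640x^4 - 94800x^3 + 66000x^2 - 20000x. Since p(0) = det(-L) = 0, x divides p(x). There is one zero in the spectrum, matching the 1 component.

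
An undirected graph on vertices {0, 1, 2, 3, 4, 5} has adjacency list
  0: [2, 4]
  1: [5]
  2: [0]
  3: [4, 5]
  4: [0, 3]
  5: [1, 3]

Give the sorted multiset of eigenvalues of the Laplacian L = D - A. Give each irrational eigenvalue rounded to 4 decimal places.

Each diagonal entry of L is the vertex degree and each off-diagonal entry is -1 where an edge is present, 0 otherwise; in the order [0, 1, 2, 3, 4, 5] the diagonal is [2, 1, 1, 2, 2, 2]. L is symmetric positive semidefinite, so every eigenvalue is real and nonnegative. The single zero eigenvalue shows the graph is connected. By the matrix-tree theorem the graph has (1/6) * product of the nonzero eigenvalues = 1 spanning tree. The largest eigenvalue, 3.7321, is at most the vertex count 6.

[0, 0.2679, 1, 2, 3, 3.7321]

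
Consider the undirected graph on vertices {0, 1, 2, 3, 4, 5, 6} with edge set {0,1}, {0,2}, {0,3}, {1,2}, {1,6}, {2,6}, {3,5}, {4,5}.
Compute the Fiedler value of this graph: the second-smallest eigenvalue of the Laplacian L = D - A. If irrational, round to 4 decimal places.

0.2765

With the vertex order [0, 1, 2, 3, 4, 5, 6], the degrees are [3, 3, 3, 2, 1, 2, 2], giving D = diag(3, 3, 3, 2, 1, 2, 2) and L = D - A. The smallest Laplacian eigenvalue is always 0. The next one, lambda_2 = 0.2765, measures how hard the graph is to disconnect: larger values mean better connectivity. By the matrix-tree theorem the graph has (1/7) * product of the nonzero eigenvalues = 8 spanning trees.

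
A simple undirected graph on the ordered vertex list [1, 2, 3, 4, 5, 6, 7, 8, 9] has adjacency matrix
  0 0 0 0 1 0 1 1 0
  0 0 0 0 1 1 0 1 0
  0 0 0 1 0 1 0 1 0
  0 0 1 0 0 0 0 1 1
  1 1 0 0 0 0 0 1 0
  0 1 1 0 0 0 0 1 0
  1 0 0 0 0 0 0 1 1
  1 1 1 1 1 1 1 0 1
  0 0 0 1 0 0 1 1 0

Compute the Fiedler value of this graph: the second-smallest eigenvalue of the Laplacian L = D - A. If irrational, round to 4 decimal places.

With the vertex order [1, 2, 3, 4, 5, 6, 7, 8, 9], the degrees are [3, 3, 3, 3, 3, 3, 3, 8, 3], giving D = diag(3, 3, 3, 3, 3, 3, 3, 8, 3) and L = D - A. The sorted Laplacian eigenvalues are [0, 1.5858, 1.5858, 3, 3, 4.4142, 4.4142, 5, 9]; the algebraic connectivity is the second entry, 1.5858. By the matrix-tree theorem the graph has (1/9) * product of the nonzero eigenvalues = 2205 spanning trees. The largest eigenvalue, 9, is at most the vertex count 9.

1.5858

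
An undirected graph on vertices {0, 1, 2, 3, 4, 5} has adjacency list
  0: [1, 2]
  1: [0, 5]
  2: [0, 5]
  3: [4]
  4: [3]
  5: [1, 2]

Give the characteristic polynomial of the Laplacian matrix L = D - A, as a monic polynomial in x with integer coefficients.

x^6 - 10x^5 + 36x^4 - 56x^3 + 32x^2

Reading degrees in the order [0, 1, 2, 3, 4, 5] gives [2, 2, 2, 1, 1, 2]; set D = diag(2, 2, 2, 1, 1, 2) and form L = D - A. The eigenvalues of L are [0, 0, 2, 2, 2, 4]; the characteristic polynomial is the product of (x - lambda_i), which multiplies out to x^6 - 10x^5 + 36x^4 - 56x^3 + 32x^2. The coefficient of x^5 equals -trace(L) = -10, matching the sum of degrees. There are 2 zeros in the spectrum, matching the 2 components.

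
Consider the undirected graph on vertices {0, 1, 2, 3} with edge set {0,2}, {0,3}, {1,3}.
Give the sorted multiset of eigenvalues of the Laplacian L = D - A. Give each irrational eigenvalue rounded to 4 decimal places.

[0, 0.5858, 2, 3.4142]

With the vertex order [0, 1, 2, 3], the degrees are [2, 1, 1, 2], giving D = diag(2, 1, 1, 2) and L = D - A. L is symmetric positive semidefinite, so every eigenvalue is real and nonnegative. By the matrix-tree theorem the graph has (1/4) * product of the nonzero eigenvalues = 1 spanning tree. There is one zero in the spectrum, matching the 1 component.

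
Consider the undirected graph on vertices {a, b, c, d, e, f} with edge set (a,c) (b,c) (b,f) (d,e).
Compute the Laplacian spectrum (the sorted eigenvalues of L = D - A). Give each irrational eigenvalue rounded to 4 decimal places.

Reading degrees in the order [a, b, c, d, e, f] gives [1, 2, 2, 1, 1, 1]; set D = diag(1, 2, 2, 1, 1, 1) and form L = D - A. The multiplicity of 0 as a Laplacian eigenvalue equals the number of connected components. The 2 zero eigenvalues correspond to the 2 connected components. There are 2 zeros in the spectrum, matching the 2 components.

[0, 0, 0.5858, 2, 2, 3.4142]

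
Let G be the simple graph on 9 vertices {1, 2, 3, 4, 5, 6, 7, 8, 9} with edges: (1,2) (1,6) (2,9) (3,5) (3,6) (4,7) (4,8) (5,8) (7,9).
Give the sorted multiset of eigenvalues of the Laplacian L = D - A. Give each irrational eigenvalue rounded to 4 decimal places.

With the vertex order [1, 2, 3, 4, 5, 6, 7, 8, 9], the degrees are [2, 2, 2, 2, 2, 2, 2, 2, 2], giving D = diag(2, 2, 2, 2, 2, 2, 2, 2, 2) and L = D - A. Diagonalising L (or applying a numerical eigensolver to the 9x9 matrix) gives the spectrum above. The single zero eigenvalue shows the graph is connected. The eigenvalues sum to 18, which equals trace(L) = 2|E|. There is one zero in the spectrum, matching the 1 component.

[0, 0.4679, 0.4679, 1.6527, 1.6527, 3, 3, 3.8794, 3.8794]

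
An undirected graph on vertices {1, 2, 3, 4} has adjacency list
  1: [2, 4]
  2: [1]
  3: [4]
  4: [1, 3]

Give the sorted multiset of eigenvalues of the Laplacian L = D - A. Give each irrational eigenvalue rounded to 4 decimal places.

[0, 0.5858, 2, 3.4142]

Each diagonal entry of L is the vertex degree and each off-diagonal entry is -1 where an edge is present, 0 otherwise; in the order [1, 2, 3, 4] the diagonal is [2, 1, 1, 2]. L is symmetric positive semidefinite, so every eigenvalue is real and nonnegative. The eigenvalues sum to 6, which equals trace(L) = 2|E|.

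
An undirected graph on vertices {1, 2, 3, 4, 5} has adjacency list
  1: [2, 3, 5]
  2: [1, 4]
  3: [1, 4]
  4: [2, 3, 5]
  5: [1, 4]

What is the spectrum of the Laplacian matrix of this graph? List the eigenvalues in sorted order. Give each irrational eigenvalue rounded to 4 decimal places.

Each diagonal entry of L is the vertex degree and each off-diagonal entry is -1 where an edge is present, 0 otherwise; in the order [1, 2, 3, 4, 5] the diagonal is [3, 2, 2, 3, 2]. Diagonalising L (or applying a numerical eigensolver to the 5x5 matrix) gives the spectrum above. The single zero eigenvalue shows the graph is connected. By the matrix-tree theorem the graph has (1/5) * product of the nonzero eigenvalues = 12 spanning trees.

[0, 2, 2, 3, 5]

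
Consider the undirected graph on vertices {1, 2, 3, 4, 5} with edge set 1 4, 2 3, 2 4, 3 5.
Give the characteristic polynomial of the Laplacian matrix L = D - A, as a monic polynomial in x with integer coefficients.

x^5 - 8x^4 + 21x^3 - 20x^2 + 5x

Each diagonal entry of L is the vertex degree and each off-diagonal entry is -1 where an edge is present, 0 otherwise; in the order [1, 2, 3, 4, 5] the diagonal is [1, 2, 2, 2, 1]. Computing det(xI - L) by cofactor expansion (or equivalently via sum-over-permutations) gives x^5 - 8x^4 + 21x^3 - 20x^2 + 5x. Since p(0) = det(-L) = 0, x divides p(x). There is one zero in the spectrum, matching the 1 component.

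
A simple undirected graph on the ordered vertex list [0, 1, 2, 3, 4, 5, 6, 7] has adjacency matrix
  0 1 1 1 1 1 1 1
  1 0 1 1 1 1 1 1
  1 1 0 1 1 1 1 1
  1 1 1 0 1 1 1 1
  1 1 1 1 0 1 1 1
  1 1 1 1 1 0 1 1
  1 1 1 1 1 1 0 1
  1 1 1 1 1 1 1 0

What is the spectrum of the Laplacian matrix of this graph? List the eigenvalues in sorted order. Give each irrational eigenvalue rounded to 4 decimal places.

With the vertex order [0, 1, 2, 3, 4, 5, 6, 7], the degrees are [7, 7, 7, 7, 7, 7, 7, 7], giving D = diag(7, 7, 7, 7, 7, 7, 7, 7) and L = D - A. Since every row of L sums to 0, the all-ones vector is in the kernel and 0 is an eigenvalue. The single zero eigenvalue shows the graph is connected. The largest eigenvalue, 8, is at most the vertex count 8. There is one zero in the spectrum, matching the 1 component.

[0, 8, 8, 8, 8, 8, 8, 8]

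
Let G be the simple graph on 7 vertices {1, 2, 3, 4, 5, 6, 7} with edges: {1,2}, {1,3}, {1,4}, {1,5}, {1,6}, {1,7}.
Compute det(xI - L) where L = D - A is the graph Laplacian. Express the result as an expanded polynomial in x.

Reading degrees in the order [1, 2, 3, 4, 5, 6, 7] gives [6, 1, 1, 1, 1, 1, 1]; set D = diag(6, 1, 1, 1, 1, 1, 1) and form L = D - A. The eigenvalues of L are [0, 1, 1, 1, 1, 1, 7]; the characteristic polynomial is the product of (x - lambda_i), which multiplies out to x^7 - 12x^6 + 45x^5 - 80x^4 + 75x^3 - 36x^2 + 7x. The constant term is 0 because L is singular (the all-ones vector lies in its kernel). By the matrix-tree theorem the graph has (1/7) * product of the nonzero eigenvalues = 1 spanning tree.

x^7 - 12x^6 + 45x^5 - 80x^4 + 75x^3 - 36x^2 + 7x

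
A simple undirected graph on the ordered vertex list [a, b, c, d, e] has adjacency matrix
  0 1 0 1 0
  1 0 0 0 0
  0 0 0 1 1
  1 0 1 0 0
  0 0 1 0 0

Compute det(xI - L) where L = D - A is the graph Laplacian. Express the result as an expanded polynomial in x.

x^5 - 8x^4 + 21x^3 - 20x^2 + 5x

Each diagonal entry of L is the vertex degree and each off-diagonal entry is -1 where an edge is present, 0 otherwise; in the order [a, b, c, d, e] the diagonal is [2, 1, 2, 2, 1]. Computing det(xI - L) by cofactor expansion (or equivalently via sum-over-permutations) gives x^5 - 8x^4 + 21x^3 - 20x^2 + 5x. The coefficient of x^4 equals -trace(L) = -8, matching the sum of degrees. The eigenvalues sum to 8, which equals trace(L) = 2|E|.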